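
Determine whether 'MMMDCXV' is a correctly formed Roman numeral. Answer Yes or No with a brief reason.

'MMMDCXV': Check the rules: uses only the symbols I, V, X, L, C, D, M; no symbol is repeated more than three times in a row; V, L and D each appear at most once; no smaller symbol precedes a larger one (values never increase from left to right). Value: M (1000) + M (1000) + M (1000) + D (500) + C (100) + X (10) + V (5) = 3615. So it is a valid standard Roman numeral.

Yes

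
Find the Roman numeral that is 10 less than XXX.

XXX = 30
30 - 10 = 20

XX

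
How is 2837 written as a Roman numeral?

Convert 2837 to Roman numerals:
  2837 contains 2×1000 (MM)
  837 contains 1×500 (D)
  337 contains 3×100 (CCC)
  37 contains 3×10 (XXX)
  7 contains 1×5 (V)
  2 contains 2×1 (II)

MMDCCCXXXVII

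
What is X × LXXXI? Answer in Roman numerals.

X = 10
LXXXI = 81
10 × 81 = 810

DCCCX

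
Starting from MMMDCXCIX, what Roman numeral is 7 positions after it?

MMMDCXCIX = 3699
3699 + 7 = 3706

MMMDCCVI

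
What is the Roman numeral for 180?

Convert 180 to Roman numerals:
  180 contains 1×100 (C)
  80 contains 1×50 (L)
  30 contains 3×10 (XXX)

CLXXX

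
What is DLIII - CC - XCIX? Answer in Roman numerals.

DLIII = 553, CC = 200, XCIX = 99
553 - 200 = 353
353 - 99 = 254

CCLIV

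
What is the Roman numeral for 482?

Convert 482 to Roman numerals:
  482 contains 1×400 (CD)
  82 contains 1×50 (L)
  32 contains 3×10 (XXX)
  2 contains 2×1 (II)

CDLXXXII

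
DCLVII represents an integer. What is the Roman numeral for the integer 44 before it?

DCLVII = 657
657 - 44 = 613

DCXIII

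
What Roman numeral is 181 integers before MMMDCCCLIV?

MMMDCCCLIV = 3854
3854 - 181 = 3673

MMMDCLXXIII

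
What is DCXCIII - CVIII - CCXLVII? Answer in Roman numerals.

DCXCIII = 693, CVIII = 108, CCXLVII = 247
693 - 108 = 585
585 - 247 = 338

CCCXXXVIII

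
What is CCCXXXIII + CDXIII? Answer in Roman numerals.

CCCXXXIII = 333
CDXIII = 413
333 + 413 = 746

DCCXLVI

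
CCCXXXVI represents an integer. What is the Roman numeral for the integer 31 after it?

CCCXXXVI = 336
336 + 31 = 367

CCCLXVII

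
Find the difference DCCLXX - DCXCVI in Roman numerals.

DCCLXX = 770
DCXCVI = 696
770 - 696 = 74

LXXIV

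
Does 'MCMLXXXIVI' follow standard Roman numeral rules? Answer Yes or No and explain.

'MCMLXXXIVI': I cannot come right after the subtractive pair IV: once I is subtracted in IV, the next symbol must be smaller than I

No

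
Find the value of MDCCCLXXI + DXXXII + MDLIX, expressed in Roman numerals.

MDCCCLXXI = 1871, DXXXII = 532, MDLIX = 1559
1871 + 532 = 2403
2403 + 1559 = 3962

MMMCMLXII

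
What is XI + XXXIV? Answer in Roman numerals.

XI = 11
XXXIV = 34
11 + 34 = 45

XLV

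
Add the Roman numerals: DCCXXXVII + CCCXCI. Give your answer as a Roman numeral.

DCCXXXVII = 737
CCCXCI = 391
737 + 391 = 1128

MCXXVIII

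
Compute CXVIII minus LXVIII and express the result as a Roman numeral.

CXVIII = 118
LXVIII = 68
118 - 68 = 50

L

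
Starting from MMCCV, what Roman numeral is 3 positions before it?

MMCCV = 2205
2205 - 3 = 2202

MMCCII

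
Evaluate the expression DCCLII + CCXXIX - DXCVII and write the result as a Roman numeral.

DCCLII = 752, CCXXIX = 229, DXCVII = 597
752 + 229 = 981
981 - 597 = 384

CCCLXXXIV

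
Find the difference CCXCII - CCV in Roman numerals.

CCXCII = 292
CCV = 205
292 - 205 = 87

LXXXVII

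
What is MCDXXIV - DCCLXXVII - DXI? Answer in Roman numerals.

MCDXXIV = 1424, DCCLXXVII = 777, DXI = 511
1424 - 777 = 647
647 - 511 = 136

CXXXVI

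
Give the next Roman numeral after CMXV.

CMXV = 915, so the next integer is 915 + 1 = 916

CMXVI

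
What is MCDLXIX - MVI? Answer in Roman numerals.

MCDLXIX = 1469
MVI = 1006
1469 - 1006 = 463

CDLXIII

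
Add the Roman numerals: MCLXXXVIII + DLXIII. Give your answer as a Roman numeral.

MCLXXXVIII = 1188
DLXIII = 563
1188 + 563 = 1751

MDCCLI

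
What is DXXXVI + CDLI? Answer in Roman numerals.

DXXXVI = 536
CDLI = 451
536 + 451 = 987

CMLXXXVII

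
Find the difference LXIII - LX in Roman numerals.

LXIII = 63
LX = 60
63 - 60 = 3

III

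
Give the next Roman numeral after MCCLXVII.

MCCLXVII = 1267; next is 1268

MCCLXVIII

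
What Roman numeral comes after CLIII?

CLIII = 153, so the next integer is 153 + 1 = 154

CLIV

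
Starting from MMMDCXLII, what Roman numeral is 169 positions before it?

MMMDCXLII = 3642
3642 - 169 = 3473

MMMCDLXXIII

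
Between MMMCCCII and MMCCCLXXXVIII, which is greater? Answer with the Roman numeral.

MMMCCCII = 3302
MMCCCLXXXVIII = 2388
3302 is larger

MMMCCCII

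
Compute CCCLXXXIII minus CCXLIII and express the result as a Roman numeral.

CCCLXXXIII = 383
CCXLIII = 243
383 - 243 = 140

CXL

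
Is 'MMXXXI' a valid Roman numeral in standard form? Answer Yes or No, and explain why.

'MMXXXI': Check the rules: uses only the symbols I, V, X, L, C, D, M; no symbol is repeated more than three times in a row; V, L and D each appear at most once; no smaller symbol precedes a larger one (values never increase from left to right). Value: M (1000) + M (1000) + X (10) + X (10) + X (10) + I (1) = 2031. So it is a valid standard Roman numeral.

Yes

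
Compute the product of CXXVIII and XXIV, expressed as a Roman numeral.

CXXVIII = 128
XXIV = 24
128 × 24 = 3072

MMMLXXII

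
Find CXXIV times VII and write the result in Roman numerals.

CXXIV = 124
VII = 7
124 × 7 = 868

DCCCLXVIII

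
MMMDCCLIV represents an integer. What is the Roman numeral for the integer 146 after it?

MMMDCCLIV = 3754
3754 + 146 = 3900

MMMCM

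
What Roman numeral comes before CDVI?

CDVI = 406; previous is 405

CDV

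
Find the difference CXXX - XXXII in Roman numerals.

CXXX = 130
XXXII = 32
130 - 32 = 98

XCVIII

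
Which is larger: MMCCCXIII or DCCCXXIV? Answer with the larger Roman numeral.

MMCCCXIII = 2313
DCCCXXIV = 824
2313 is larger

MMCCCXIII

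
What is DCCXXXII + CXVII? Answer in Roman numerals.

DCCXXXII = 732
CXVII = 117
732 + 117 = 849

DCCCXLIX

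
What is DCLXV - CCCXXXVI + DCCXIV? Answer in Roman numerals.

DCLXV = 665, CCCXXXVI = 336, DCCXIV = 714
665 - 336 = 329
329 + 714 = 1043

MXLIII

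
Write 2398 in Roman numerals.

Convert 2398 to Roman numerals:
  2398 contains 2×1000 (MM)
  398 contains 3×100 (CCC)
  98 contains 1×90 (XC)
  8 contains 1×5 (V)
  3 contains 3×1 (III)

MMCCCXCVIII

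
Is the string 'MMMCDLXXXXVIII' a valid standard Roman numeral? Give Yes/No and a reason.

'MMMCDLXXXXVIII': More than 3 consecutive X's

No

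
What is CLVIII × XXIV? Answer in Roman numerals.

CLVIII = 158
XXIV = 24
158 × 24 = 3792

MMMDCCXCII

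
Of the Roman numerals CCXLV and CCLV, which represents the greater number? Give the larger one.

CCXLV = 245
CCLV = 255
255 is larger

CCLV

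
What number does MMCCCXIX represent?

MMCCCXIX: M=1000, M=1000, C=100, C=100, C=100, X=10, IX=9
1000 + 1000 + 100 + 100 + 100 + 10 + 9 = 2319

2319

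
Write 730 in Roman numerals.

Convert 730 to Roman numerals:
  730 contains 1×500 (D)
  230 contains 2×100 (CC)
  30 contains 3×10 (XXX)

DCCXXX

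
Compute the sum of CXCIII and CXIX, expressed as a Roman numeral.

CXCIII = 193
CXIX = 119
193 + 119 = 312

CCCXII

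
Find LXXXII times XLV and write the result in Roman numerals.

LXXXII = 82
XLV = 45
82 × 45 = 3690

MMMDCXC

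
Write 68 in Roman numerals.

Convert 68 to Roman numerals:
  68 contains 1×50 (L)
  18 contains 1×10 (X)
  8 contains 1×5 (V)
  3 contains 3×1 (III)

LXVIII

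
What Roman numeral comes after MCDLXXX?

MCDLXXX = 1480; next is 1481

MCDLXXXI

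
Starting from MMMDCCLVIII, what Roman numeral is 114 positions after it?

MMMDCCLVIII = 3758
3758 + 114 = 3872

MMMDCCCLXXII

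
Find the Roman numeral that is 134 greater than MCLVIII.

MCLVIII = 1158
1158 + 134 = 1292

MCCXCII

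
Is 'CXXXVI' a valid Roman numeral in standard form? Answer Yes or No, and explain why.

'CXXXVI': Check the rules: uses only the symbols I, V, X, L, C, D, M; no symbol is repeated more than three times in a row; V, L and D each appear at most once; no smaller symbol precedes a larger one (values never increase from left to right). Value: C (100) + X (10) + X (10) + X (10) + V (5) + I (1) = 136. So it is a valid standard Roman numeral.

Yes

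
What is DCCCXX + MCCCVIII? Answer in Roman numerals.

DCCCXX = 820
MCCCVIII = 1308
820 + 1308 = 2128

MMCXXVIII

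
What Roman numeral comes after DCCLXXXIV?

DCCLXXXIV = 784; next is 785

DCCLXXXV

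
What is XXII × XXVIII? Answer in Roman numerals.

XXII = 22
XXVIII = 28
22 × 28 = 616

DCXVI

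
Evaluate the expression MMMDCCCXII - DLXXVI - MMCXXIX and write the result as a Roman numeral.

MMMDCCCXII = 3812, DLXXVI = 576, MMCXXIX = 2129
3812 - 576 = 3236
3236 - 2129 = 1107

MCVII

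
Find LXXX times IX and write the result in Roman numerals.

LXXX = 80
IX = 9
80 × 9 = 720

DCCXX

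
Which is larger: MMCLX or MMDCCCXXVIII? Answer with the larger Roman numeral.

MMCLX = 2160
MMDCCCXXVIII = 2828
2828 is larger

MMDCCCXXVIII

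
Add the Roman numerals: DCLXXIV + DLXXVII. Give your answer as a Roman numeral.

DCLXXIV = 674
DLXXVII = 577
674 + 577 = 1251

MCCLI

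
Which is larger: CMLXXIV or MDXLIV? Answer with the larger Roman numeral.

CMLXXIV = 974
MDXLIV = 1544
1544 is larger

MDXLIV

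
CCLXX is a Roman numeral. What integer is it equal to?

CCLXX: C=100, C=100, L=50, X=10, X=10
100 + 100 + 50 + 10 + 10 = 270

270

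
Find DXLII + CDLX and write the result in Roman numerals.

DXLII = 542
CDLX = 460
542 + 460 = 1002

MII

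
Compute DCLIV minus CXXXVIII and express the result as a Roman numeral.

DCLIV = 654
CXXXVIII = 138
654 - 138 = 516

DXVI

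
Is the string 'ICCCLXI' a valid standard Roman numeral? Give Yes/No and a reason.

'ICCCLXI': Invalid subtractive combination: IC

No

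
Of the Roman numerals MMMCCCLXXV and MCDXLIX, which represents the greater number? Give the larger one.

MMMCCCLXXV = 3375
MCDXLIX = 1449
3375 is larger

MMMCCCLXXV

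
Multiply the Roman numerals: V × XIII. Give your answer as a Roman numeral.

V = 5
XIII = 13
5 × 13 = 65

LXV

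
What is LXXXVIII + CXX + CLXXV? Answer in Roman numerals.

LXXXVIII = 88, CXX = 120, CLXXV = 175
88 + 120 = 208
208 + 175 = 383

CCCLXXXIII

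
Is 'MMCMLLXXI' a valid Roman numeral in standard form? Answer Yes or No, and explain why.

'MMCMLLXXI': L should not appear more than once

No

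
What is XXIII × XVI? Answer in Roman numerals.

XXIII = 23
XVI = 16
23 × 16 = 368

CCCLXVIII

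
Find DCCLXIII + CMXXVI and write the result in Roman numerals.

DCCLXIII = 763
CMXXVI = 926
763 + 926 = 1689

MDCLXXXIX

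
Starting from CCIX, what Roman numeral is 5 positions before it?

CCIX = 209
209 - 5 = 204

CCIV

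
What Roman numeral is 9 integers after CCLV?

CCLV = 255
255 + 9 = 264

CCLXIV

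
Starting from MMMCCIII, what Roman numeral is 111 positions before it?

MMMCCIII = 3203
3203 - 111 = 3092

MMMXCII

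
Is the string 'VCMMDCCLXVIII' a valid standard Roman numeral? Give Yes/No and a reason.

'VCMMDCCLXVIII': V should not appear more than once

No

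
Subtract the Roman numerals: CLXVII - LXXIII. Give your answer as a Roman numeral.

CLXVII = 167
LXXIII = 73
167 - 73 = 94

XCIV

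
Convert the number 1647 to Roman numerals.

Convert 1647 to Roman numerals:
  1647 contains 1×1000 (M)
  647 contains 1×500 (D)
  147 contains 1×100 (C)
  47 contains 1×40 (XL)
  7 contains 1×5 (V)
  2 contains 2×1 (II)

MDCXLVII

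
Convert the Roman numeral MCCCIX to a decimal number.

MCCCIX: M=1000, C=100, C=100, C=100, IX=9
1000 + 100 + 100 + 100 + 9 = 1309

1309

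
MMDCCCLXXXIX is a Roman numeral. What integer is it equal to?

MMDCCCLXXXIX: M=1000, M=1000, D=500, C=100, C=100, C=100, L=50, X=10, X=10, X=10, IX=9
1000 + 1000 + 500 + 100 + 100 + 100 + 50 + 10 + 10 + 10 + 9 = 2889

2889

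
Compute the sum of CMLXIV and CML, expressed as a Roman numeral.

CMLXIV = 964
CML = 950
964 + 950 = 1914

MCMXIV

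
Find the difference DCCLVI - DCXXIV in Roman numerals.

DCCLVI = 756
DCXXIV = 624
756 - 624 = 132

CXXXII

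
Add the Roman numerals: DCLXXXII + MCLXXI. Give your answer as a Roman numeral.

DCLXXXII = 682
MCLXXI = 1171
682 + 1171 = 1853

MDCCCLIII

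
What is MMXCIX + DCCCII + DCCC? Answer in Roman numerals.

MMXCIX = 2099, DCCCII = 802, DCCC = 800
2099 + 802 = 2901
2901 + 800 = 3701

MMMDCCI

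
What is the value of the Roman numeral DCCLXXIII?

DCCLXXIII: D=500, C=100, C=100, L=50, X=10, X=10, I=1, I=1, I=1
500 + 100 + 100 + 50 + 10 + 10 + 1 + 1 + 1 = 773

773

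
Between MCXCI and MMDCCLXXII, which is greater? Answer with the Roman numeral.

MCXCI = 1191
MMDCCLXXII = 2772
2772 is larger

MMDCCLXXII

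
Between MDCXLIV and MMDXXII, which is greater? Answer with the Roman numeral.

MDCXLIV = 1644
MMDXXII = 2522
2522 is larger

MMDXXII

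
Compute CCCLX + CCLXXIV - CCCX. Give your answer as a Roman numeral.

CCCLX = 360, CCLXXIV = 274, CCCX = 310
360 + 274 = 634
634 - 310 = 324

CCCXXIV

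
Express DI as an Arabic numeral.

DI: D=500, I=1
500 + 1 = 501

501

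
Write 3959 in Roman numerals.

Convert 3959 to Roman numerals:
  3959 contains 3×1000 (MMM)
  959 contains 1×900 (CM)
  59 contains 1×50 (L)
  9 contains 1×9 (IX)

MMMCMLIX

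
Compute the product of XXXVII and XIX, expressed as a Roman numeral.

XXXVII = 37
XIX = 19
37 × 19 = 703

DCCIII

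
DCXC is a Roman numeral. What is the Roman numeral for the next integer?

DCXC = 690, so the next integer is 690 + 1 = 691

DCXCI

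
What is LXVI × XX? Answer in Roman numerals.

LXVI = 66
XX = 20
66 × 20 = 1320

MCCCXX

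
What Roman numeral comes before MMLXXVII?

MMLXXVII = 2077, so the previous integer is 2077 - 1 = 2076

MMLXXVI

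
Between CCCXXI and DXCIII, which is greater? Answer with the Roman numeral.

CCCXXI = 321
DXCIII = 593
593 is larger

DXCIII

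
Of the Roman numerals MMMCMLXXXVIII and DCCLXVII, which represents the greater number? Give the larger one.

MMMCMLXXXVIII = 3988
DCCLXVII = 767
3988 is larger

MMMCMLXXXVIII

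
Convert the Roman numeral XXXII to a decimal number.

XXXII: X=10, X=10, X=10, I=1, I=1
10 + 10 + 10 + 1 + 1 = 32

32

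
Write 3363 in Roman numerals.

Convert 3363 to Roman numerals:
  3363 contains 3×1000 (MMM)
  363 contains 3×100 (CCC)
  63 contains 1×50 (L)
  13 contains 1×10 (X)
  3 contains 3×1 (III)

MMMCCCLXIII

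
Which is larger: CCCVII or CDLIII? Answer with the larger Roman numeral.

CCCVII = 307
CDLIII = 453
453 is larger

CDLIII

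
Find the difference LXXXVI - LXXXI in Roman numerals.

LXXXVI = 86
LXXXI = 81
86 - 81 = 5

V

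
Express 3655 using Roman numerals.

Convert 3655 to Roman numerals:
  3655 contains 3×1000 (MMM)
  655 contains 1×500 (D)
  155 contains 1×100 (C)
  55 contains 1×50 (L)
  5 contains 1×5 (V)

MMMDCLV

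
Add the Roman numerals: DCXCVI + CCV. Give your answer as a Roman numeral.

DCXCVI = 696
CCV = 205
696 + 205 = 901

CMI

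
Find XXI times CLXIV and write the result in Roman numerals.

XXI = 21
CLXIV = 164
21 × 164 = 3444

MMMCDXLIV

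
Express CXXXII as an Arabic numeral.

CXXXII: C=100, X=10, X=10, X=10, I=1, I=1
100 + 10 + 10 + 10 + 1 + 1 = 132

132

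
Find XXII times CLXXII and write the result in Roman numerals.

XXII = 22
CLXXII = 172
22 × 172 = 3784

MMMDCCLXXXIV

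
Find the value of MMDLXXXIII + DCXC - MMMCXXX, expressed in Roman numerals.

MMDLXXXIII = 2583, DCXC = 690, MMMCXXX = 3130
2583 + 690 = 3273
3273 - 3130 = 143

CXLIII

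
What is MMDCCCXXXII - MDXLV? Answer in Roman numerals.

MMDCCCXXXII = 2832
MDXLV = 1545
2832 - 1545 = 1287

MCCLXXXVII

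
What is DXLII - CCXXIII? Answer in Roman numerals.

DXLII = 542
CCXXIII = 223
542 - 223 = 319

CCCXIX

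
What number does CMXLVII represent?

CMXLVII: CM=900, XL=40, V=5, I=1, I=1
900 + 40 + 5 + 1 + 1 = 947

947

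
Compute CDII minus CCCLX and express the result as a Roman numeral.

CDII = 402
CCCLX = 360
402 - 360 = 42

XLII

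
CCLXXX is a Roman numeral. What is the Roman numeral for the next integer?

CCLXXX = 280; next is 281

CCLXXXI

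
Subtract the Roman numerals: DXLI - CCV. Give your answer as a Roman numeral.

DXLI = 541
CCV = 205
541 - 205 = 336

CCCXXXVI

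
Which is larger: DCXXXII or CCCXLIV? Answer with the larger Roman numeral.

DCXXXII = 632
CCCXLIV = 344
632 is larger

DCXXXII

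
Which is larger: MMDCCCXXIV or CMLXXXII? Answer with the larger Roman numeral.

MMDCCCXXIV = 2824
CMLXXXII = 982
2824 is larger

MMDCCCXXIV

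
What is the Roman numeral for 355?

Convert 355 to Roman numerals:
  355 contains 3×100 (CCC)
  55 contains 1×50 (L)
  5 contains 1×5 (V)

CCCLV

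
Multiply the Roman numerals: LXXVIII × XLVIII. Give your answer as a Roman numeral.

LXXVIII = 78
XLVIII = 48
78 × 48 = 3744

MMMDCCXLIV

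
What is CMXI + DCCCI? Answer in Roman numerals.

CMXI = 911
DCCCI = 801
911 + 801 = 1712

MDCCXII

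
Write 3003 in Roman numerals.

Convert 3003 to Roman numerals:
  3003 contains 3×1000 (MMM)
  3 contains 3×1 (III)

MMMIII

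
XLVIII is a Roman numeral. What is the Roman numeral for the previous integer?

XLVIII = 48; previous is 47

XLVII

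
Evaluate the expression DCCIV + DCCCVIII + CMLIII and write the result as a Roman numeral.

DCCIV = 704, DCCCVIII = 808, CMLIII = 953
704 + 808 = 1512
1512 + 953 = 2465

MMCDLXV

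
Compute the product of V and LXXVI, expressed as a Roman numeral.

V = 5
LXXVI = 76
5 × 76 = 380

CCCLXXX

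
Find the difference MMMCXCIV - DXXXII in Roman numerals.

MMMCXCIV = 3194
DXXXII = 532
3194 - 532 = 2662

MMDCLXII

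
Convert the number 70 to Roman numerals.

Convert 70 to Roman numerals:
  70 contains 1×50 (L)
  20 contains 2×10 (XX)

LXX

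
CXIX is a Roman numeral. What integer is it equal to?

CXIX: C=100, X=10, IX=9
100 + 10 + 9 = 119

119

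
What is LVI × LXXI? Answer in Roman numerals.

LVI = 56
LXXI = 71
56 × 71 = 3976

MMMCMLXXVI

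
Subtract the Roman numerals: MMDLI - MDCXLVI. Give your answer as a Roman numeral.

MMDLI = 2551
MDCXLVI = 1646
2551 - 1646 = 905

CMV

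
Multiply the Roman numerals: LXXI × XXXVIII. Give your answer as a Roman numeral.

LXXI = 71
XXXVIII = 38
71 × 38 = 2698

MMDCXCVIII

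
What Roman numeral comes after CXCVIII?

CXCVIII = 198; next is 199

CXCIX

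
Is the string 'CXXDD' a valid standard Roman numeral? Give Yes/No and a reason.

'CXXDD': D should not appear more than once

No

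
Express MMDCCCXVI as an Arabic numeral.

MMDCCCXVI: M=1000, M=1000, D=500, C=100, C=100, C=100, X=10, V=5, I=1
1000 + 1000 + 500 + 100 + 100 + 100 + 10 + 5 + 1 = 2816

2816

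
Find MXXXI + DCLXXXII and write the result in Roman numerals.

MXXXI = 1031
DCLXXXII = 682
1031 + 682 = 1713

MDCCXIII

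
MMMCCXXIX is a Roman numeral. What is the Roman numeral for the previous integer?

MMMCCXXIX = 3229, so the previous integer is 3229 - 1 = 3228

MMMCCXXVIII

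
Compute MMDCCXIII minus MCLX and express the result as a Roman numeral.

MMDCCXIII = 2713
MCLX = 1160
2713 - 1160 = 1553

MDLIII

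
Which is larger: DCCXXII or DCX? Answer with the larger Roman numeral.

DCCXXII = 722
DCX = 610
722 is larger

DCCXXII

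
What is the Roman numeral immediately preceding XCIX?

XCIX = 99; previous is 98

XCVIII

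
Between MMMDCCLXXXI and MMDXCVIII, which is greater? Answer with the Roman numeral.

MMMDCCLXXXI = 3781
MMDXCVIII = 2598
3781 is larger

MMMDCCLXXXI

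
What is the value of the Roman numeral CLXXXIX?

CLXXXIX: C=100, L=50, X=10, X=10, X=10, IX=9
100 + 50 + 10 + 10 + 10 + 9 = 189

189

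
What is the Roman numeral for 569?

Convert 569 to Roman numerals:
  569 contains 1×500 (D)
  69 contains 1×50 (L)
  19 contains 1×10 (X)
  9 contains 1×9 (IX)

DLXIX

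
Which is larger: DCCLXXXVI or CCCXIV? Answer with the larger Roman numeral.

DCCLXXXVI = 786
CCCXIV = 314
786 is larger

DCCLXXXVI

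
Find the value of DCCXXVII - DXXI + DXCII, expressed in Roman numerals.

DCCXXVII = 727, DXXI = 521, DXCII = 592
727 - 521 = 206
206 + 592 = 798

DCCXCVIII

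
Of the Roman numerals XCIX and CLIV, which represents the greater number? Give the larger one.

XCIX = 99
CLIV = 154
154 is larger

CLIV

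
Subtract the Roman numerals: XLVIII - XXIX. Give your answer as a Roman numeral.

XLVIII = 48
XXIX = 29
48 - 29 = 19

XIX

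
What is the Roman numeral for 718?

Convert 718 to Roman numerals:
  718 contains 1×500 (D)
  218 contains 2×100 (CC)
  18 contains 1×10 (X)
  8 contains 1×5 (V)
  3 contains 3×1 (III)

DCCXVIII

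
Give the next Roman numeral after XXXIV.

XXXIV = 34, so the next integer is 34 + 1 = 35

XXXV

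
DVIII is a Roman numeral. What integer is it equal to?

DVIII: D=500, V=5, I=1, I=1, I=1
500 + 5 + 1 + 1 + 1 = 508

508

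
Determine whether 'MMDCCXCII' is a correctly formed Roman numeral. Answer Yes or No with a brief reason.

'MMDCCXCII': Check the rules: uses only the symbols I, V, X, L, C, D, M; no symbol is repeated more than three times in a row; V, L and D each appear at most once; the only place a smaller symbol precedes a larger one is the allowed subtractive pair XC, the symbol right after such a pair (if any) is smaller than the pair's first symbol, and otherwise the values never increase from left to right. Value: M (1000) + M (1000) + D (500) + C (100) + C (100) + XC (90) + I (1) + I (1) = 2792. So it is a valid standard Roman numeral.

Yes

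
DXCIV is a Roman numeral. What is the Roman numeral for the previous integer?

DXCIV = 594, so the previous integer is 594 - 1 = 593

DXCIII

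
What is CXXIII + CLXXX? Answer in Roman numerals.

CXXIII = 123
CLXXX = 180
123 + 180 = 303

CCCIII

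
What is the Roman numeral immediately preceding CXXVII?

CXXVII = 127; previous is 126

CXXVI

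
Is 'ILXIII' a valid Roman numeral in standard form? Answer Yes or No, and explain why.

'ILXIII': Invalid subtractive combination: IL

No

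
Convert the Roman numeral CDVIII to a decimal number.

CDVIII: CD=400, V=5, I=1, I=1, I=1
400 + 5 + 1 + 1 + 1 = 408

408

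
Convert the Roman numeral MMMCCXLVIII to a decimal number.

MMMCCXLVIII: M=1000, M=1000, M=1000, C=100, C=100, XL=40, V=5, I=1, I=1, I=1
1000 + 1000 + 1000 + 100 + 100 + 40 + 5 + 1 + 1 + 1 = 3248

3248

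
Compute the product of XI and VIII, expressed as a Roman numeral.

XI = 11
VIII = 8
11 × 8 = 88

LXXXVIII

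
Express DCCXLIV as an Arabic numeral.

DCCXLIV: D=500, C=100, C=100, XL=40, IV=4
500 + 100 + 100 + 40 + 4 = 744

744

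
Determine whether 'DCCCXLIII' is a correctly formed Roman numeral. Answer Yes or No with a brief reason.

'DCCCXLIII': Check the rules: uses only the symbols I, V, X, L, C, D, M; no symbol is repeated more than three times in a row; V, L and D each appear at most once; the only place a smaller symbol precedes a larger one is the allowed subtractive pair XL, the symbol right after such a pair (if any) is smaller than the pair's first symbol, and otherwise the values never increase from left to right. Value: D (500) + C (100) + C (100) + C (100) + XL (40) + I (1) + I (1) + I (1) = 843. So it is a valid standard Roman numeral.

Yes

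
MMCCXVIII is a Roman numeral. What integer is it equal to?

MMCCXVIII: M=1000, M=1000, C=100, C=100, X=10, V=5, I=1, I=1, I=1
1000 + 1000 + 100 + 100 + 10 + 5 + 1 + 1 + 1 = 2218

2218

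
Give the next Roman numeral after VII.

VII = 7; next is 8

VIII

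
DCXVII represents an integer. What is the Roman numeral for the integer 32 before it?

DCXVII = 617
617 - 32 = 585

DLXXXV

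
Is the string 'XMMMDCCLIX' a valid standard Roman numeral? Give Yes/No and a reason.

'XMMMDCCLIX': Invalid subtractive combination: XM

No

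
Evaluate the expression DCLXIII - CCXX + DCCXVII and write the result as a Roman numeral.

DCLXIII = 663, CCXX = 220, DCCXVII = 717
663 - 220 = 443
443 + 717 = 1160

MCLX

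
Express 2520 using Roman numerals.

Convert 2520 to Roman numerals:
  2520 contains 2×1000 (MM)
  520 contains 1×500 (D)
  20 contains 2×10 (XX)

MMDXX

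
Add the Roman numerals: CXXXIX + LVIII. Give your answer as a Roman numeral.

CXXXIX = 139
LVIII = 58
139 + 58 = 197

CXCVII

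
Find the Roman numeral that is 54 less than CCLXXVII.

CCLXXVII = 277
277 - 54 = 223

CCXXIII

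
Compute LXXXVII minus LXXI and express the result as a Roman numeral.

LXXXVII = 87
LXXI = 71
87 - 71 = 16

XVI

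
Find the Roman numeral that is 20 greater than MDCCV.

MDCCV = 1705
1705 + 20 = 1725

MDCCXXV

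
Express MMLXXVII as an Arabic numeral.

MMLXXVII: M=1000, M=1000, L=50, X=10, X=10, V=5, I=1, I=1
1000 + 1000 + 50 + 10 + 10 + 5 + 1 + 1 = 2077

2077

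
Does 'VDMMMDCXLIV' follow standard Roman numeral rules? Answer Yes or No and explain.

'VDMMMDCXLIV': V should not appear more than once

No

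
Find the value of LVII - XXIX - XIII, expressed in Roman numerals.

LVII = 57, XXIX = 29, XIII = 13
57 - 29 = 28
28 - 13 = 15

XV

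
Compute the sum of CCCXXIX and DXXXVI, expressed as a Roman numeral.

CCCXXIX = 329
DXXXVI = 536
329 + 536 = 865

DCCCLXV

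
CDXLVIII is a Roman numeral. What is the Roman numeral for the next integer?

CDXLVIII = 448, so the next integer is 448 + 1 = 449

CDXLIX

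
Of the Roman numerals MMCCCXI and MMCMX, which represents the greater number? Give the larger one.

MMCCCXI = 2311
MMCMX = 2910
2910 is larger

MMCMX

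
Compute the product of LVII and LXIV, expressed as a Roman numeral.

LVII = 57
LXIV = 64
57 × 64 = 3648

MMMDCXLVIII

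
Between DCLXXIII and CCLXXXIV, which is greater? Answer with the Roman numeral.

DCLXXIII = 673
CCLXXXIV = 284
673 is larger

DCLXXIII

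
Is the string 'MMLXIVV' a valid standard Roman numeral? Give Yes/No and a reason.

'MMLXIVV': V should not appear more than once

No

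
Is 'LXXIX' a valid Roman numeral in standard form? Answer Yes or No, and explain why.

'LXXIX': Check the rules: uses only the symbols I, V, X, L, C, D, M; no symbol is repeated more than three times in a row; V, L and D each appear at most once; the only place a smaller symbol precedes a larger one is the allowed subtractive pair IX, the symbol right after such a pair (if any) is smaller than the pair's first symbol, and otherwise the values never increase from left to right. Value: L (50) + X (10) + X (10) + IX (9) = 79. So it is a valid standard Roman numeral.

Yes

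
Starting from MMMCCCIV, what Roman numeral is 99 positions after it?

MMMCCCIV = 3304
3304 + 99 = 3403

MMMCDIII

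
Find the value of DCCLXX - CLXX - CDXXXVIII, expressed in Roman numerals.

DCCLXX = 770, CLXX = 170, CDXXXVIII = 438
770 - 170 = 600
600 - 438 = 162

CLXII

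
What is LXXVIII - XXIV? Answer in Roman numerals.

LXXVIII = 78
XXIV = 24
78 - 24 = 54

LIV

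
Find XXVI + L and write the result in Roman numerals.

XXVI = 26
L = 50
26 + 50 = 76

LXXVI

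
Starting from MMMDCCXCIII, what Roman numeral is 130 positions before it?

MMMDCCXCIII = 3793
3793 - 130 = 3663

MMMDCLXIII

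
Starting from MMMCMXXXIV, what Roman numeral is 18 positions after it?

MMMCMXXXIV = 3934
3934 + 18 = 3952

MMMCMLII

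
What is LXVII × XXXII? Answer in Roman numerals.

LXVII = 67
XXXII = 32
67 × 32 = 2144

MMCXLIV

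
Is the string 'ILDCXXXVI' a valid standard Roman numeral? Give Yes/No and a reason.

'ILDCXXXVI': Invalid subtractive combination: IL

No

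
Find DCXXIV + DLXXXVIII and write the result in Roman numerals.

DCXXIV = 624
DLXXXVIII = 588
624 + 588 = 1212

MCCXII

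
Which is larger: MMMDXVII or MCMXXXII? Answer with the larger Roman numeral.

MMMDXVII = 3517
MCMXXXII = 1932
3517 is larger

MMMDXVII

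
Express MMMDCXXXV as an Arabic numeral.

MMMDCXXXV: M=1000, M=1000, M=1000, D=500, C=100, X=10, X=10, X=10, V=5
1000 + 1000 + 1000 + 500 + 100 + 10 + 10 + 10 + 5 = 3635

3635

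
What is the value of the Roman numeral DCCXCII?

DCCXCII: D=500, C=100, C=100, XC=90, I=1, I=1
500 + 100 + 100 + 90 + 1 + 1 = 792

792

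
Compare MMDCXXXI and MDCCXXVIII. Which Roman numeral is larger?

MMDCXXXI = 2631
MDCCXXVIII = 1728
2631 is larger

MMDCXXXI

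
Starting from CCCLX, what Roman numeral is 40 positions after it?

CCCLX = 360
360 + 40 = 400

CD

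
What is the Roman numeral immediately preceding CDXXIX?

CDXXIX = 429, so the previous integer is 429 - 1 = 428

CDXXVIII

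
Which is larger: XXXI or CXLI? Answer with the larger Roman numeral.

XXXI = 31
CXLI = 141
141 is larger

CXLI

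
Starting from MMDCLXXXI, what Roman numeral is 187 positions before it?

MMDCLXXXI = 2681
2681 - 187 = 2494

MMCDXCIV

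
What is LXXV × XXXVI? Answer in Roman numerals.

LXXV = 75
XXXVI = 36
75 × 36 = 2700

MMDCC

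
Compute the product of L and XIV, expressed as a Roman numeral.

L = 50
XIV = 14
50 × 14 = 700

DCC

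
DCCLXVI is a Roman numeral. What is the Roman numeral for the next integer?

DCCLXVI = 766; next is 767

DCCLXVII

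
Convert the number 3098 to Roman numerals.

Convert 3098 to Roman numerals:
  3098 contains 3×1000 (MMM)
  98 contains 1×90 (XC)
  8 contains 1×5 (V)
  3 contains 3×1 (III)

MMMXCVIII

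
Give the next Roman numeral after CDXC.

CDXC = 490; next is 491

CDXCI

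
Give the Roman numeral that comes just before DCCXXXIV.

DCCXXXIV = 734; previous is 733

DCCXXXIII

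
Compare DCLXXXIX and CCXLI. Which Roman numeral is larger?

DCLXXXIX = 689
CCXLI = 241
689 is larger

DCLXXXIX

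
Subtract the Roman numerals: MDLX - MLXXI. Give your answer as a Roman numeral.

MDLX = 1560
MLXXI = 1071
1560 - 1071 = 489

CDLXXXIX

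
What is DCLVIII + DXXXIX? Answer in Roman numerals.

DCLVIII = 658
DXXXIX = 539
658 + 539 = 1197

MCXCVII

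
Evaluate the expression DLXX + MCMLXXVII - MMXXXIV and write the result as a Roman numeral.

DLXX = 570, MCMLXXVII = 1977, MMXXXIV = 2034
570 + 1977 = 2547
2547 - 2034 = 513

DXIII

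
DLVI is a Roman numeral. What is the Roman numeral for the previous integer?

DLVI = 556, so the previous integer is 556 - 1 = 555

DLV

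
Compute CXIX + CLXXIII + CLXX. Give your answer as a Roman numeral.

CXIX = 119, CLXXIII = 173, CLXX = 170
119 + 173 = 292
292 + 170 = 462

CDLXII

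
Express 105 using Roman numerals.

Convert 105 to Roman numerals:
  105 contains 1×100 (C)
  5 contains 1×5 (V)

CV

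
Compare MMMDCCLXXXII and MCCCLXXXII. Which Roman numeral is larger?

MMMDCCLXXXII = 3782
MCCCLXXXII = 1382
3782 is larger

MMMDCCLXXXII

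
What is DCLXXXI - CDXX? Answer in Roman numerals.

DCLXXXI = 681
CDXX = 420
681 - 420 = 261

CCLXI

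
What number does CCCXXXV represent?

CCCXXXV: C=100, C=100, C=100, X=10, X=10, X=10, V=5
100 + 100 + 100 + 10 + 10 + 10 + 5 = 335

335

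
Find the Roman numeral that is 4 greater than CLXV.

CLXV = 165
165 + 4 = 169

CLXIX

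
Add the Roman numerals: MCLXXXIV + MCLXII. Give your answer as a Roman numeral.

MCLXXXIV = 1184
MCLXII = 1162
1184 + 1162 = 2346

MMCCCXLVI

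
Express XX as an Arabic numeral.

XX: X=10, X=10
10 + 10 = 20

20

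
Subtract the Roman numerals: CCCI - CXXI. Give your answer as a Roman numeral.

CCCI = 301
CXXI = 121
301 - 121 = 180

CLXXX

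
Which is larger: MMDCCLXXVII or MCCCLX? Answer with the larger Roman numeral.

MMDCCLXXVII = 2777
MCCCLX = 1360
2777 is larger

MMDCCLXXVII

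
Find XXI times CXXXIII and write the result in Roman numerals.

XXI = 21
CXXXIII = 133
21 × 133 = 2793

MMDCCXCIII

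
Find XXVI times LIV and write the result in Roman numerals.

XXVI = 26
LIV = 54
26 × 54 = 1404

MCDIV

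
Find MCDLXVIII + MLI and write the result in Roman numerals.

MCDLXVIII = 1468
MLI = 1051
1468 + 1051 = 2519

MMDXIX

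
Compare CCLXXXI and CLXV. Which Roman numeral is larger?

CCLXXXI = 281
CLXV = 165
281 is larger

CCLXXXI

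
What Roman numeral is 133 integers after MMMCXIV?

MMMCXIV = 3114
3114 + 133 = 3247

MMMCCXLVII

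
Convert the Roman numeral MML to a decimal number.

MML: M=1000, M=1000, L=50
1000 + 1000 + 50 = 2050

2050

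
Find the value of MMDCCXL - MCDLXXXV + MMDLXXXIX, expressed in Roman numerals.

MMDCCXL = 2740, MCDLXXXV = 1485, MMDLXXXIX = 2589
2740 - 1485 = 1255
1255 + 2589 = 3844

MMMDCCCXLIV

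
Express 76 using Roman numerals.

Convert 76 to Roman numerals:
  76 contains 1×50 (L)
  26 contains 2×10 (XX)
  6 contains 1×5 (V)
  1 contains 1×1 (I)

LXXVI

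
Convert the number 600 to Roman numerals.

Convert 600 to Roman numerals:
  600 contains 1×500 (D)
  100 contains 1×100 (C)

DC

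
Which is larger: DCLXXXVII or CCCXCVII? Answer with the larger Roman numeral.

DCLXXXVII = 687
CCCXCVII = 397
687 is larger

DCLXXXVII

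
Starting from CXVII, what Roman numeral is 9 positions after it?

CXVII = 117
117 + 9 = 126

CXXVI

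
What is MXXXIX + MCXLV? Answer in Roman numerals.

MXXXIX = 1039
MCXLV = 1145
1039 + 1145 = 2184

MMCLXXXIV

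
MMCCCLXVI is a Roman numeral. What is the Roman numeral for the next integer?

MMCCCLXVI = 2366, so the next integer is 2366 + 1 = 2367

MMCCCLXVII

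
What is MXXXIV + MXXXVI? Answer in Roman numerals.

MXXXIV = 1034
MXXXVI = 1036
1034 + 1036 = 2070

MMLXX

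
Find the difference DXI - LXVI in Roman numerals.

DXI = 511
LXVI = 66
511 - 66 = 445

CDXLV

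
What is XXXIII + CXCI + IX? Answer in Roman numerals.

XXXIII = 33, CXCI = 191, IX = 9
33 + 191 = 224
224 + 9 = 233

CCXXXIII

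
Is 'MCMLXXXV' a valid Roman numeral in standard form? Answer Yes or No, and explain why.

'MCMLXXXV': Check the rules: uses only the symbols I, V, X, L, C, D, M; no symbol is repeated more than three times in a row; V, L and D each appear at most once; the only place a smaller symbol precedes a larger one is the allowed subtractive pair CM, the symbol right after such a pair (if any) is smaller than the pair's first symbol, and otherwise the values never increase from left to right. Value: M (1000) + CM (900) + L (50) + X (10) + X (10) + X (10) + V (5) = 1985. So it is a valid standard Roman numeral.

Yes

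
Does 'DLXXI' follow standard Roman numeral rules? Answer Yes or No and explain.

'DLXXI': Check the rules: uses only the symbols I, V, X, L, C, D, M; no symbol is repeated more than three times in a row; V, L and D each appear at most once; no smaller symbol precedes a larger one (values never increase from left to right). Value: D (500) + L (50) + X (10) + X (10) + I (1) = 571. So it is a valid standard Roman numeral.

Yes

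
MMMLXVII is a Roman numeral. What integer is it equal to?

MMMLXVII: M=1000, M=1000, M=1000, L=50, X=10, V=5, I=1, I=1
1000 + 1000 + 1000 + 50 + 10 + 5 + 1 + 1 = 3067

3067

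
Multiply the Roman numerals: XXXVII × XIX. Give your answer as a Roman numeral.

XXXVII = 37
XIX = 19
37 × 19 = 703

DCCIII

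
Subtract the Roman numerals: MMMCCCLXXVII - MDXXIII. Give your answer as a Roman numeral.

MMMCCCLXXVII = 3377
MDXXIII = 1523
3377 - 1523 = 1854

MDCCCLIV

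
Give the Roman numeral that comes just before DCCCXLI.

DCCCXLI = 841, so the previous integer is 841 - 1 = 840

DCCCXL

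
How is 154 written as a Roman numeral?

Convert 154 to Roman numerals:
  154 contains 1×100 (C)
  54 contains 1×50 (L)
  4 contains 1×4 (IV)

CLIV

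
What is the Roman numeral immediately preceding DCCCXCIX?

DCCCXCIX = 899; previous is 898

DCCCXCVIII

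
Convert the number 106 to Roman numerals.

Convert 106 to Roman numerals:
  106 contains 1×100 (C)
  6 contains 1×5 (V)
  1 contains 1×1 (I)

CVI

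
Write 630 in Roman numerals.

Convert 630 to Roman numerals:
  630 contains 1×500 (D)
  130 contains 1×100 (C)
  30 contains 3×10 (XXX)

DCXXX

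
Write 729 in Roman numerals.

Convert 729 to Roman numerals:
  729 contains 1×500 (D)
  229 contains 2×100 (CC)
  29 contains 2×10 (XX)
  9 contains 1×9 (IX)

DCCXXIX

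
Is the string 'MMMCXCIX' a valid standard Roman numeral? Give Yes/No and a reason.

'MMMCXCIX': Check the rules: uses only the symbols I, V, X, L, C, D, M; no symbol is repeated more than three times in a row; V, L and D each appear at most once; the only places a smaller symbol precedes a larger one are the allowed subtractive pairs XC, IX, the symbol right after such a pair (if any) is smaller than the pair's first symbol, and otherwise the values never increase from left to right. Value: M (1000) + M (1000) + M (1000) + C (100) + XC (90) + IX (9) = 3199. So it is a valid standard Roman numeral.

Yes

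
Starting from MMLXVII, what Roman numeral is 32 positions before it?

MMLXVII = 2067
2067 - 32 = 2035

MMXXXV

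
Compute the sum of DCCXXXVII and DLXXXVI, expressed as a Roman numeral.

DCCXXXVII = 737
DLXXXVI = 586
737 + 586 = 1323

MCCCXXIII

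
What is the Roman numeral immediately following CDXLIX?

CDXLIX = 449; next is 450

CDL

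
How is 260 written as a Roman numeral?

Convert 260 to Roman numerals:
  260 contains 2×100 (CC)
  60 contains 1×50 (L)
  10 contains 1×10 (X)

CCLX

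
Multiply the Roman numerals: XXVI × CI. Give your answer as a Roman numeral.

XXVI = 26
CI = 101
26 × 101 = 2626

MMDCXXVI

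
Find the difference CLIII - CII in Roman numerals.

CLIII = 153
CII = 102
153 - 102 = 51

LI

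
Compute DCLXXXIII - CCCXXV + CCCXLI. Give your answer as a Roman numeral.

DCLXXXIII = 683, CCCXXV = 325, CCCXLI = 341
683 - 325 = 358
358 + 341 = 699

DCXCIX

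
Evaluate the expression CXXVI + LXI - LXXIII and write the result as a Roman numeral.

CXXVI = 126, LXI = 61, LXXIII = 73
126 + 61 = 187
187 - 73 = 114

CXIV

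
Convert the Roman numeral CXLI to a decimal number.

CXLI: C=100, XL=40, I=1
100 + 40 + 1 = 141

141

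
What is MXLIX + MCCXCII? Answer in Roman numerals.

MXLIX = 1049
MCCXCII = 1292
1049 + 1292 = 2341

MMCCCXLI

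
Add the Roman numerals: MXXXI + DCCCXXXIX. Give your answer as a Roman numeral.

MXXXI = 1031
DCCCXXXIX = 839
1031 + 839 = 1870

MDCCCLXX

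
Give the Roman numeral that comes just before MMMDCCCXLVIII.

MMMDCCCXLVIII = 3848; previous is 3847

MMMDCCCXLVII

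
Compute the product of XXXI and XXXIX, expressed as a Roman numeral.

XXXI = 31
XXXIX = 39
31 × 39 = 1209

MCCIX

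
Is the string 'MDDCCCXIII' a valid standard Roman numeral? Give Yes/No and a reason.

'MDDCCCXIII': D should not appear more than once

No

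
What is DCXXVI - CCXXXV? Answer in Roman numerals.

DCXXVI = 626
CCXXXV = 235
626 - 235 = 391

CCCXCI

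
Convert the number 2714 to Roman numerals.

Convert 2714 to Roman numerals:
  2714 contains 2×1000 (MM)
  714 contains 1×500 (D)
  214 contains 2×100 (CC)
  14 contains 1×10 (X)
  4 contains 1×4 (IV)

MMDCCXIV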